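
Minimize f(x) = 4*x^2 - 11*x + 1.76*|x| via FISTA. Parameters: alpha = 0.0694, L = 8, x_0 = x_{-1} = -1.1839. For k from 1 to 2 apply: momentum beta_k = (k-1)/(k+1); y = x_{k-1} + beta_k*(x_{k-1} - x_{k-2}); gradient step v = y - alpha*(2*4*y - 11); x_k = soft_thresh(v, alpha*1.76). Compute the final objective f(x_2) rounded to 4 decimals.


FISTA on f(x) = 4*x^2 - 11*x + 1.76*|x|
L = 8, alpha = 0.0694
Iteration 1: beta = 0.0, y = -1.1839 + 0.0*(-1.1839 + 1.1839) = -1.1839
  grad(y) = -20.4712, v = y - alpha*grad = 0.2368
  prox(v) = soft_thresh(0.2368, 0.1221) = 0.1147
Iteration 2: beta = 0.3333, y = 0.1147 + 0.3333*(0.1147 + 1.1839) = 0.5475
  grad(y) = -6.6199, v = y - alpha*grad = 1.0069
  prox(v) = soft_thresh(1.0069, 0.1221) = 0.8848
f(x_2) = 4*0.8848^2 - 11*0.8848 + 1.76*|0.8848| = -5.044


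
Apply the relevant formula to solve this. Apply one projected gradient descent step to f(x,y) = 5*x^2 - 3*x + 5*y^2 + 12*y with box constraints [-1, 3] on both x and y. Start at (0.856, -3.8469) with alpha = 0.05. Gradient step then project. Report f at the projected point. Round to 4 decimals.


Step 1: Compute gradient at (0.856, -3.8469).
grad_x = 2*5*0.856 - 3 = 5.56
grad_y = 2*5*-3.8469 + 12 = -26.469
Step 2: Gradient step.
x_raw = 0.856 - 0.05*5.56 = 0.578
y_raw = -3.8469 - 0.05*-26.469 = -2.5235
Step 3: Project onto [-1, 3].
x_proj = clip(0.578) = 0.578
y_proj = clip(-2.5235) = -1.0
Step 4: Evaluate f.
f(0.578, -1.0) = -7.0636


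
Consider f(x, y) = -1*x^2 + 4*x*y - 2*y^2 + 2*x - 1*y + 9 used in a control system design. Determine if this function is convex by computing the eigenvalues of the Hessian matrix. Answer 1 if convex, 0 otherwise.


The Hessian of f(x,y) = -1*x^2 + 4*x*y - 2*y^2 + 2*x - 1*y + 9 is:
H = [[-2, 4], [4, -4]]
Trace = -2 - 4 = -6
Determinant = -2*-4 - (4)^2 = -8
Discriminant = (-6)^2 - 4*-8 = 68.0
Eigenvalues: lambda_1 = -7.1231, lambda_2 = 1.1231
The function is not convex.

0


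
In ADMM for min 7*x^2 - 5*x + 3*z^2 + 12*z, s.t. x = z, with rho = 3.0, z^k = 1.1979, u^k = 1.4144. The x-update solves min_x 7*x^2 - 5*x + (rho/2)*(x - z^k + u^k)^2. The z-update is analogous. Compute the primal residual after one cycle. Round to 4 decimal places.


ADMM iteration with rho = 3.0, z^k = 1.1979, u^k = 1.4144
Step 1: x-update.
Minimize 7*x^2 - 5*x + (3.0/2)*(x - 1.1979 + 1.4144)^2
FOC: (2*7 + 3.0)*x = 5 + 3.0*(1.1979 - 1.4144)
x^{k+1} = 0.2559
Step 2: z-update.
Minimize 3*z^2 + 12*z + (3.0/2)*(0.2559 - z + 1.4144)^2
FOC: (2*3 + 3.0)*z = -12 + 3.0*(0.2559 + 1.4144)
z^{k+1} = -0.7766
Step 3: u-update.
u^{k+1} = 1.4144 + 0.2559 + 0.7766 = 2.4469
Step 4: Primal residual = |0.2559 + 0.7766| = 1.0325


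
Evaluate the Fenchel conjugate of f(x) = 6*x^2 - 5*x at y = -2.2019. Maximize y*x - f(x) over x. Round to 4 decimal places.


f*(y) = sup_x {y*x - a*x^2 - b*x} = sup_x {(y-b)*x - a*x^2}
FOC: (y - b) - 2a*x = 0 => x* = (y - b)/(2a)
x* = (-2.2019 + 5)/(2*6) = 0.2332
f*(-2.2019) = (y-b)^2/(4a) = (-2.2019 + 5)^2/(4*6)
= 7.8294/24 = 0.3262


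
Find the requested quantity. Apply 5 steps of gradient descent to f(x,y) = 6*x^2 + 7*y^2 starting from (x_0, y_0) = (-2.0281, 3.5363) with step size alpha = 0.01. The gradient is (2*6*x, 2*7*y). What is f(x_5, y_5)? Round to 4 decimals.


Gradient descent on f(x,y) = 6*x^2 + 7*y^2.
Starting point: (-2.0281, 3.5363), alpha = 0.01
Step 1: grad_x = 2*6*-2.0281 = -24.3372, grad_y = 2*7*3.5363 = 49.5082
  x_1 = -2.0281 - 0.01*-24.3372 = -1.7847
  y_1 = 3.5363 - 0.01*49.5082 = 3.0412
Step 2: grad_x = 2*6*-1.7847 = -21.4167, grad_y = 2*7*3.0412 = 42.5771
  x_2 = -1.7847 - 0.01*-21.4167 = -1.5706
  y_2 = 3.0412 - 0.01*42.5771 = 2.6154
Step 3: grad_x = 2*6*-1.5706 = -18.8467, grad_y = 2*7*2.6154 = 36.6163
  x_3 = -1.5706 - 0.01*-18.8467 = -1.3821
  y_3 = 2.6154 - 0.01*36.6163 = 2.2493
Step 4: grad_x = 2*6*-1.3821 = -16.5851, grad_y = 2*7*2.2493 = 31.49
  x_4 = -1.3821 - 0.01*-16.5851 = -1.2162
  y_4 = 2.2493 - 0.01*31.49 = 1.9344
Step 5: grad_x = 2*6*-1.2162 = -14.5949, grad_y = 2*7*1.9344 = 27.0814
  x_5 = -1.2162 - 0.01*-14.5949 = -1.0703
  y_5 = 1.9344 - 0.01*27.0814 = 1.6636
f(-1.0703, 1.6636) = 6*(-1.0703)^2 + 7*1.6636^2 = 26.2454


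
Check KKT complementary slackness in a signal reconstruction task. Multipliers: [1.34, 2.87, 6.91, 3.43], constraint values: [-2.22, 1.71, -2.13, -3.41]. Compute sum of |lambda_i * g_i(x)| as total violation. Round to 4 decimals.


KKT complementary slackness check:
lambda_1 * g_1 = 1.34 * -2.22 = -2.9748
lambda_2 * g_2 = 2.87 * 1.71 = 4.9077
lambda_3 * g_3 = 6.91 * -2.13 = -14.7183
lambda_4 * g_4 = 3.43 * -3.41 = -11.6963
Total violation = 2.9748 + 4.9077 + 14.7183 + 11.6963 = 34.2971


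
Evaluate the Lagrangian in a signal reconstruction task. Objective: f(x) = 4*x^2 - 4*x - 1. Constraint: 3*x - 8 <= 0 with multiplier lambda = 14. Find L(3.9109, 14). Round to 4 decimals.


Step 1: Evaluate f(x).
f(3.9109) = 4*3.9109^2 - 4*3.9109 - 1 = 44.537
Step 2: Evaluate g(x).
g(3.9109) = 3*3.9109 - 8 = 3.7327
Step 3: Compute Lagrangian.
L = 44.537 + 14*3.7327 = 96.7948


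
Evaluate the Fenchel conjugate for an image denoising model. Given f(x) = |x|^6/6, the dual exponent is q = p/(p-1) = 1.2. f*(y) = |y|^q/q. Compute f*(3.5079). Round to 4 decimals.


The conjugate exponent q satisfies 1/p + 1/q = 1.
p = 6, so q = 6/(6 - 1) = 1.2
|y|^q = 3.5079^1.2 = 4.5088
f*(3.5079) = 4.5088 / 1.2 = 3.7573


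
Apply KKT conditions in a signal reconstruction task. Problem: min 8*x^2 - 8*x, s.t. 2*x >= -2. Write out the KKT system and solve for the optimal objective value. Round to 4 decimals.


Step 1: Try lambda = 0 (constraint inactive).
Stationarity: 2*8*x - 8 = 0
x* = 8/(2*8) = 0.5
Check constraint: 2*0.5 = 1.0 >= -2 -- satisfied.
Step 2: Compute optimal value.
f(x*) = 8*0.5^2 - 8*0.5 = -2.0


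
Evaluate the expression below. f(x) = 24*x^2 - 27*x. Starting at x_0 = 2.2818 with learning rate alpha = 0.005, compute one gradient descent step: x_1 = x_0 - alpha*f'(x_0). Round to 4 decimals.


We compute the gradient at x_0 and apply the update.
f'(x) = 48*x - 27
f'(2.2818) = 48*2.2818 - 27 = 82.5264
x_1 = 2.2818 - 0.005*82.5264 = 1.8692


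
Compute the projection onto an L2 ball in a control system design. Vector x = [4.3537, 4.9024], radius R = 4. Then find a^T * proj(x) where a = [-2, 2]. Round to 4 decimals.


Step 1: Compute ||x|| (intermediates to 6 decimals).
||x|| = sqrt(4.3537^2 + 4.9024^2) = 6.556541
Step 2: Project.
Since ||x|| > R, scale = R/||x|| = 4/6.556541 = 0.610078, proj(x) = scale * x
proj(x) = [2.656097, 2.990846]
Step 3: Dot product.
a^T * proj(x) = -2*2.656097 + 2*2.990846 = 0.6695


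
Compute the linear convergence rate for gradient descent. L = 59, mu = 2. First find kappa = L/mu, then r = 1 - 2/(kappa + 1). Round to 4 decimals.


Step 1: Compute the condition number.
kappa = L/mu = 59/2 = 29.5
Step 2: Compute the convergence rate.
r = 1 - 2/(kappa + 1) = 1 - 2*mu/(L + mu) = (L - mu)/(L + mu) = 57/61 = 0.9344


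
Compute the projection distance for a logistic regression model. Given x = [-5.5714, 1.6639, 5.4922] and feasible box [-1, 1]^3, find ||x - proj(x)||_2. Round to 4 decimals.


Project each component onto [-1, 1].
clip(-5.5714) = -1.0, clip(1.6639) = 1.0, clip(5.4922) = 1.0
Projection = [-1.0, 1.0, 1.0]
Squared diffs: [20.8977, 0.4408, 20.1799]
Distance = sqrt(41.5184) = 6.4435


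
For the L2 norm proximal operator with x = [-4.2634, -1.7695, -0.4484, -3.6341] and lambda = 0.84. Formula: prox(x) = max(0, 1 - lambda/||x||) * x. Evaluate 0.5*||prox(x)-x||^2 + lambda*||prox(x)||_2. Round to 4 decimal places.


Step 1: Compute ||x||.
||x|| = 5.892
Step 2: Compute scaling factor.
scale = max(0, 1 - 0.84/5.892) = 0.8574
Step 3: prox(x) = [-3.6556, -1.5172, -0.3845, -3.116]
||prox(x)|| = 5.052
Step 4: Proximal objective.
0.5*||prox-x||^2 = 0.3528
lambda*||prox|| = 4.2437
Total = 4.5965


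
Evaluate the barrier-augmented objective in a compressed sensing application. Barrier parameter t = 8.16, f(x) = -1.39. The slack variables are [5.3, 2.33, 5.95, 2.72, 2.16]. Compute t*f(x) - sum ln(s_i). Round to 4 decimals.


Step 1: Compute log-barrier.
ln values: [1.6677, 0.8459, 1.7834, 1.0006, 0.7701]
phi = -(1.6677 + 0.8459 + 1.7834 + 1.0006 + 0.7701) = -6.0677
Step 2: Compute augmented objective.
t*f(x) = 8.16*-1.39 = -11.3424
Total = -11.3424 - 6.0677 = -17.4101


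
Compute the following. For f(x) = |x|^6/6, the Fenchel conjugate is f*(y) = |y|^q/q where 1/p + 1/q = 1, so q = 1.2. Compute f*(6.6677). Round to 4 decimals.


The conjugate exponent q satisfies 1/p + 1/q = 1.
p = 6, so q = 6/(6 - 1) = 1.2
|y|^q = 6.6677^1.2 = 9.7448
f*(6.6677) = 9.7448 / 1.2 = 8.1206


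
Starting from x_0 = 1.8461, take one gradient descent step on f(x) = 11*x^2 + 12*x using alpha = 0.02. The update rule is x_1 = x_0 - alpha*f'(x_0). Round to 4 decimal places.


We compute the gradient at x_0 and apply the update.
f'(x) = 22*x + 12
f'(1.8461) = 22*1.8461 + 12 = 52.6142
x_1 = 1.8461 - 0.02*52.6142 = 0.7938


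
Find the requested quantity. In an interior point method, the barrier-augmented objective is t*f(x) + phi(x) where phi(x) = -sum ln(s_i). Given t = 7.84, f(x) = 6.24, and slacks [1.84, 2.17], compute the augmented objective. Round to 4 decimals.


Step 1: Compute log-barrier.
ln values: [0.6098, 0.7747]
phi = -(0.6098 + 0.7747) = -1.3845
Step 2: Compute augmented objective.
t*f(x) = 7.84*6.24 = 48.9216
Total = 48.9216 - 1.3845 = 47.5371


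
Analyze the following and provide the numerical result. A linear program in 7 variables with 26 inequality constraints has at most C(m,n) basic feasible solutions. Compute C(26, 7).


Each vertex corresponds to some choice of n active constraints out of m, so the number of vertices is at most C(m, n) = m! / (n!(m-n)!).
m = 26, n = 7
Numerator: 26 * 25 * 24 * 23 * 22 * 21 * 20
Denominator: 7! = 5040
C(26, 7) = 657800


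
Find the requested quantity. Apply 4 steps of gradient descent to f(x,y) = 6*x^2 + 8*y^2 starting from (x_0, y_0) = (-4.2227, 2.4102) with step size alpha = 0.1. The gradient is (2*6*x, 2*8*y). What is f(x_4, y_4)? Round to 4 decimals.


Gradient descent on f(x,y) = 6*x^2 + 8*y^2.
Starting point: (-4.2227, 2.4102), alpha = 0.1
Step 1: grad_x = 2*6*-4.2227 = -50.6724, grad_y = 2*8*2.4102 = 38.5632
  x_1 = -4.2227 - 0.1*-50.6724 = 0.8445
  y_1 = 2.4102 - 0.1*38.5632 = -1.4461
Step 2: grad_x = 2*6*0.8445 = 10.1345, grad_y = 2*8*-1.4461 = -23.1379
  x_2 = 0.8445 - 0.1*10.1345 = -0.1689
  y_2 = -1.4461 - 0.1*-23.1379 = 0.8677
Step 3: grad_x = 2*6*-0.1689 = -2.0269, grad_y = 2*8*0.8677 = 13.8828
  x_3 = -0.1689 - 0.1*-2.0269 = 0.0338
  y_3 = 0.8677 - 0.1*13.8828 = -0.5206
Step 4: grad_x = 2*6*0.0338 = 0.4054, grad_y = 2*8*-0.5206 = -8.3297
  x_4 = 0.0338 - 0.1*0.4054 = -0.0068
  y_4 = -0.5206 - 0.1*-8.3297 = 0.3124
f(-0.0068, 0.3124) = 6*(-0.0068)^2 + 8*0.3124^2 = 0.7808


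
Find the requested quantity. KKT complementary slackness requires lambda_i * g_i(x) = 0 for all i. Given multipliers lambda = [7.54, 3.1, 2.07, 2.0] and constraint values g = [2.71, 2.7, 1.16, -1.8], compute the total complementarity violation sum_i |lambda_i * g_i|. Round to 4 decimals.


KKT complementary slackness check:
lambda_1 * g_1 = 7.54 * 2.71 = 20.4334
lambda_2 * g_2 = 3.1 * 2.7 = 8.37
lambda_3 * g_3 = 2.07 * 1.16 = 2.4012
lambda_4 * g_4 = 2.0 * -1.8 = -3.6
Total violation = 20.4334 + 8.37 + 2.4012 + 3.6 = 34.8046


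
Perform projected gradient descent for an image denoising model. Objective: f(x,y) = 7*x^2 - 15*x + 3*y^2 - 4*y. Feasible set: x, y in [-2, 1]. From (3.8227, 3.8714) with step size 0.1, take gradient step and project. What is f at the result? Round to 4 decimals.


Step 1: Compute gradient at (3.8227, 3.8714).
grad_x = 2*7*3.8227 - 15 = 38.5178
grad_y = 2*3*3.8714 - 4 = 19.2284
Step 2: Gradient step.
x_raw = 3.8227 - 0.1*38.5178 = -0.0291
y_raw = 3.8714 - 0.1*19.2284 = 1.9486
Step 3: Project onto [-2, 1].
x_proj = clip(-0.0291) = -0.0291
y_proj = clip(1.9486) = 1.0
Step 4: Evaluate f.
f(-0.0291, 1.0) = -0.5579


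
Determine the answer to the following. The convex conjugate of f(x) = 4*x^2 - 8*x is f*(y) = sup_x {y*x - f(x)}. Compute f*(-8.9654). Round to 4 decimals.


f*(y) = sup_x {y*x - a*x^2 - b*x} = sup_x {(y-b)*x - a*x^2}
FOC: (y - b) - 2a*x = 0 => x* = (y - b)/(2a)
x* = (-8.9654 + 8)/(2*4) = -0.1207
f*(-8.9654) = (y-b)^2/(4a) = (-8.9654 + 8)^2/(4*4)
= 0.932/16 = 0.0582


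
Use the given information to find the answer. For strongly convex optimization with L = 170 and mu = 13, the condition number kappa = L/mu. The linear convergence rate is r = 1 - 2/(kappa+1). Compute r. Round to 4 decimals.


Step 1: Compute the condition number.
kappa = L/mu = 170/13 = 13.0769
Step 2: Compute the convergence rate.
r = 1 - 2/(kappa + 1) = 1 - 2*mu/(L + mu) = (L - mu)/(L + mu) = 157/183 = 0.8579


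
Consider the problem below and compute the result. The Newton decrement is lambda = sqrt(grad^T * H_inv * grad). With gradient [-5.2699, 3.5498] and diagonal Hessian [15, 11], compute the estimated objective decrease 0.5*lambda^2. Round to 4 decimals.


Step 1: H is diagonal, so H^(-1) * g = [-0.3513, 0.3227].
Step 2: g^T H^(-1) g = sum_i g_i^2 / H_ii
  = (-5.2699)^2/15 + (3.5498)^2/11
  = 1.8515 + 1.1456 = 2.997
Step 3: Objective decrease = 0.5 * g^T H^(-1) g = 1.4985


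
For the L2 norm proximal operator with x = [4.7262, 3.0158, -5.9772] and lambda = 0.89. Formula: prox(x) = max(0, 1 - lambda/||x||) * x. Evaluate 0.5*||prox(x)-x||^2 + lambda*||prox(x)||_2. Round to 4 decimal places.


Step 1: Compute ||x||.
||x|| = 8.1951
Step 2: Compute scaling factor.
scale = max(0, 1 - 0.89/8.1951) = 0.8914
Step 3: prox(x) = [4.2129, 2.6883, -5.3281]
||prox(x)|| = 7.3051
Step 4: Proximal objective.
0.5*||prox-x||^2 = 0.3961
lambda*||prox|| = 6.5015
Total = 6.8975


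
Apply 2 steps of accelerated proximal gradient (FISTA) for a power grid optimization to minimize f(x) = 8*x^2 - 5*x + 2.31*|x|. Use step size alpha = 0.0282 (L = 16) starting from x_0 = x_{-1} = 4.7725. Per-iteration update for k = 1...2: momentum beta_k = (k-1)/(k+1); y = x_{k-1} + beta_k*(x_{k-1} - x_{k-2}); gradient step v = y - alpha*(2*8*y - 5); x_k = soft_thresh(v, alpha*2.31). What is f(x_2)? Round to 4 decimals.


FISTA on f(x) = 8*x^2 - 5*x + 2.31*|x|
L = 16, alpha = 0.0282
Iteration 1: beta = 0.0, y = 4.7725 + 0.0*(4.7725 - 4.7725) = 4.7725
  grad(y) = 71.36, v = y - alpha*grad = 2.7601
  prox(v) = soft_thresh(2.7601, 0.0651) = 2.695
Iteration 2: beta = 0.3333, y = 2.695 + 0.3333*(2.695 - 4.7725) = 2.0025
  grad(y) = 27.0401, v = y - alpha*grad = 1.24
  prox(v) = soft_thresh(1.24, 0.0651) = 1.1748
f(x_2) = 8*1.1748^2 - 5*1.1748 + 2.31*|1.1748| = 7.8816


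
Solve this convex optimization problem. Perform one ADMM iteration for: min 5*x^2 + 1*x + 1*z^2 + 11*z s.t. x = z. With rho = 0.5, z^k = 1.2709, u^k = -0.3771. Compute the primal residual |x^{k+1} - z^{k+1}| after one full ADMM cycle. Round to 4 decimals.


ADMM iteration with rho = 0.5, z^k = 1.2709, u^k = -0.3771
Step 1: x-update.
Minimize 5*x^2 + 1*x + (0.5/2)*(x - 1.2709 - 0.3771)^2
FOC: (2*5 + 0.5)*x = -1 + 0.5*(1.2709 + 0.3771)
x^{k+1} = -0.0168
Step 2: z-update.
Minimize 1*z^2 + 11*z + (0.5/2)*(-0.0168 - z - 0.3771)^2
FOC: (2*1 + 0.5)*z = -11 + 0.5*(-0.0168 - 0.3771)
z^{k+1} = -4.4788
Step 3: u-update.
u^{k+1} = -0.3771 - 0.0168 + 4.4788 = 4.0849
Step 4: Primal residual = |-0.0168 + 4.4788| = 4.462


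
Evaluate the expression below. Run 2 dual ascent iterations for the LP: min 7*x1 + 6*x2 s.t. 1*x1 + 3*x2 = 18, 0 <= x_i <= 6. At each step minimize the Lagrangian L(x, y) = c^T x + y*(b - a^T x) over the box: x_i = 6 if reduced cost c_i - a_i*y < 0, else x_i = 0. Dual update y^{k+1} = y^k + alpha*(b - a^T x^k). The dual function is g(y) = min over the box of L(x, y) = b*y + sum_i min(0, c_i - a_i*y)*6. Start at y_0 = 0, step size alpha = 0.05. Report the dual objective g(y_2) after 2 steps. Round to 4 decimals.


Dual ascent for LP: min 7*x1 + 6*x2, 1*x1 + 3*x2 = 18, 0 <= x_i <= 6
Step 1: y^k = 0.0, reduced costs: (7.0, 6.0)
  x^k = (0.0, 0.0), subgradient = b - a^T x = 18.0
  y^{k+1} = 0.0 + 0.05*18.0 = 0.9
Step 2: y^k = 0.9, reduced costs: (6.1, 3.3)
  x^k = (0.0, 0.0), subgradient = b - a^T x = 18.0
  y^{k+1} = 0.9 + 0.05*18.0 = 1.8
Dual objective at y_2 = 1.8: reduced costs (5.2, 0.6), box minimizer x = (0.0, 0.0)
g(y_2) = b*y + (c1 - a1*y)*x1 + (c2 - a2*y)*x2 = 18*1.8 + 5.2*0.0 + 0.6*0.0 = 32.4 + 0.0 + 0.0 = 32.4


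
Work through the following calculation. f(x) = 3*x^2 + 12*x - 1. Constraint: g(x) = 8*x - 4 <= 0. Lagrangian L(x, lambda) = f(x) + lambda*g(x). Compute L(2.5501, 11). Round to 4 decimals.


Step 1: Evaluate f(x).
f(2.5501) = 3*2.5501^2 + 12*2.5501 - 1 = 49.1102
Step 2: Evaluate g(x).
g(2.5501) = 8*2.5501 - 4 = 16.4008
Step 3: Compute Lagrangian.
L = 49.1102 + 11*16.4008 = 229.519


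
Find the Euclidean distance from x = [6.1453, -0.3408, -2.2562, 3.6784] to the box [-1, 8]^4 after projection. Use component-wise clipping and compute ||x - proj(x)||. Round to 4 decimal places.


Project each component onto [-1, 8].
clip(6.1453) = 6.1453, clip(-0.3408) = -0.3408, clip(-2.2562) = -1.0, clip(3.6784) = 3.6784
Projection = [6.1453, -0.3408, -1.0, 3.6784]
Squared diffs: [0.0, 0.0, 1.578, 0.0]
Distance = sqrt(1.578) = 1.2562


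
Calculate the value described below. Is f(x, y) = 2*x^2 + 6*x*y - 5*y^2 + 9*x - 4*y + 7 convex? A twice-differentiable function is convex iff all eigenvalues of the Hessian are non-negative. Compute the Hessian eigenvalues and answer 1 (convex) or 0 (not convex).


The Hessian of f(x,y) = 2*x^2 + 6*x*y - 5*y^2 + 9*x - 4*y + 7 is:
H = [[4, 6], [6, -10]]
Trace = 4 - 10 = -6
Determinant = 4*-10 - (6)^2 = -76
Discriminant = (-6)^2 - 4*-76 = 340.0
Eigenvalues: lambda_1 = -12.2195, lambda_2 = 6.2195
The function is not convex.

0


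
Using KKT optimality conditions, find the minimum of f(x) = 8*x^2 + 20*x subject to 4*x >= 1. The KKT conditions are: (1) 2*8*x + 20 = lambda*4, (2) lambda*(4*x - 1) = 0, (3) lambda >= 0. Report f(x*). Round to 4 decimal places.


Step 1: Try lambda = 0 (constraint inactive).
x_unc = -20/(2*8) = -1.25
Check: 4*-1.25 = -5.0 < 1 -- violated!
Step 2: Constraint must be active: 4*x = 1
x* = 1/4 = 0.25
lambda = (2*8*0.25 + 20)/4 = 6.0
Step 3: Compute optimal value.
f(x*) = 8*0.25^2 + 20*0.25 = 5.5


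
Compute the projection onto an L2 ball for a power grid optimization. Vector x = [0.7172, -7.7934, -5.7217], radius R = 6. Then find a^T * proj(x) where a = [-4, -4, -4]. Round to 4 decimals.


Step 1: Compute ||x|| (intermediates to 6 decimals).
||x|| = sqrt(0.7172^2 + (-7.7934)^2 + (-5.7217)^2) = 9.694808
Step 2: Project.
Since ||x|| > R, scale = R/||x|| = 6/9.694808 = 0.618888, proj(x) = scale * x
proj(x) = [0.443866, -4.823242, -3.541091]
Step 3: Dot product.
a^T * proj(x) = -4*0.443866 - 4*(-4.823242) - 4*(-3.541091) = 31.6819


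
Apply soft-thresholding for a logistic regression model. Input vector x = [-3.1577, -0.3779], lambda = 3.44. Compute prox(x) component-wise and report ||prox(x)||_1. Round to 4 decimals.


Soft-thresholding with lambda = 3.44:
prox(-3.1577) = sign(-3.1577)*max(|-3.1577| - 3.44, 0) = 0.0
prox(-0.3779) = sign(-0.3779)*max(|-0.3779| - 3.44, 0) = 0.0
prox(x) = [0.0, 0.0]
||prox(x)||_1 = 0.0 + 0.0 = 0.0


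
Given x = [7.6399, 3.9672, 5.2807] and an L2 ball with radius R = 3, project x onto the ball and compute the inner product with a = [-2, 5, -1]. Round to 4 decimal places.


Step 1: Compute ||x|| (intermediates to 6 decimals).
||x|| = sqrt(7.6399^2 + 3.9672^2 + 5.2807^2) = 10.099136
Step 2: Project.
Since ||x|| > R, scale = R/||x|| = 3/10.099136 = 0.297055, proj(x) = scale * x
proj(x) = [2.26947, 1.178477, 1.568658]
Step 3: Dot product.
a^T * proj(x) = -2*2.26947 + 5*1.178477 - 1*1.568658 = -0.2152


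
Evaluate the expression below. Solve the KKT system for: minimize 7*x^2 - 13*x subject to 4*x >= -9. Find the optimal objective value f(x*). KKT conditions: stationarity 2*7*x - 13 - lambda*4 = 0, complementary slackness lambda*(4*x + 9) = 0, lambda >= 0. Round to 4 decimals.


Step 1: Try lambda = 0 (constraint inactive).
Stationarity: 2*7*x - 13 = 0
x* = 13/(2*7) = 13/14 = 0.9286 (rounded; the exact value 13/14 is used below)
Check constraint: 4*0.9286 = 3.7144 >= -9 -- satisfied.
Step 2: Compute optimal value.
f(x*) = 7*(13/14)^2 - 13*(13/14) = -6.0357


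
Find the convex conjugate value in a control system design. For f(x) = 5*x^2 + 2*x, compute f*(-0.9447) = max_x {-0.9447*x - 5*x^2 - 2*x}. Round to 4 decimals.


f*(y) = sup_x {y*x - a*x^2 - b*x} = sup_x {(y-b)*x - a*x^2}
FOC: (y - b) - 2a*x = 0 => x* = (y - b)/(2a)
x* = (-0.9447 - 2)/(2*5) = -0.2945
f*(-0.9447) = (y-b)^2/(4a) = (-0.9447 - 2)^2/(4*5)
= 8.6713/20 = 0.4336


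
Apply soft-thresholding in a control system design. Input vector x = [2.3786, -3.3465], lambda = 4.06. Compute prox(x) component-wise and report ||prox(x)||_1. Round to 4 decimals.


Soft-thresholding with lambda = 4.06:
prox(2.3786) = sign(2.3786)*max(|2.3786| - 4.06, 0) = 0.0
prox(-3.3465) = sign(-3.3465)*max(|-3.3465| - 4.06, 0) = 0.0
prox(x) = [0.0, 0.0]
||prox(x)||_1 = 0.0 + 0.0 = 0.0


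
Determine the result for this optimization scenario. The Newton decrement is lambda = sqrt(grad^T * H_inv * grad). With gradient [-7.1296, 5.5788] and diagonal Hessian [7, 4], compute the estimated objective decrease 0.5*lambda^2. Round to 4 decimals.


Step 1: H is diagonal, so H^(-1) * g = [-1.0185, 1.3947].
Step 2: g^T H^(-1) g = sum_i g_i^2 / H_ii
  = (-7.1296)^2/7 + (5.5788)^2/4
  = 7.2616 + 7.7808 = 15.0424
Step 3: Objective decrease = 0.5 * g^T H^(-1) g = 7.5212


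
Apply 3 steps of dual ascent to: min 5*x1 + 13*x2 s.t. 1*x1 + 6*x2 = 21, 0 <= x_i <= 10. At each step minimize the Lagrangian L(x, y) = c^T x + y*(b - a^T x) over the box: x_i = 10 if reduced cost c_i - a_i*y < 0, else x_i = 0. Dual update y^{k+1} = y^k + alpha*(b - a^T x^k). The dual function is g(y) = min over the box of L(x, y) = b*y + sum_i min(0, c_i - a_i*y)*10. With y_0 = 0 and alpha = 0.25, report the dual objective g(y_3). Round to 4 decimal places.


Dual ascent for LP: min 5*x1 + 13*x2, 1*x1 + 6*x2 = 21, 0 <= x_i <= 10
Step 1: y^k = 0.0, reduced costs: (5.0, 13.0)
  x^k = (0.0, 0.0), subgradient = b - a^T x = 21.0
  y^{k+1} = 0.0 + 0.25*21.0 = 5.25
Step 2: y^k = 5.25, reduced costs: (-0.25, -18.5)
  x^k = (10.0, 10.0), subgradient = b - a^T x = -49.0
  y^{k+1} = 5.25 + 0.25*-49.0 = -7.0
Step 3: y^k = -7.0, reduced costs: (12.0, 55.0)
  x^k = (0.0, 0.0), subgradient = b - a^T x = 21.0
  y^{k+1} = -7.0 + 0.25*21.0 = -1.75
Dual objective at y_3 = -1.75: reduced costs (6.75, 23.5), box minimizer x = (0.0, 0.0)
g(y_3) = b*y + (c1 - a1*y)*x1 + (c2 - a2*y)*x2 = 21*(-1.75) + 6.75*0.0 + 23.5*0.0 = -36.75 + 0.0 + 0.0 = -36.75


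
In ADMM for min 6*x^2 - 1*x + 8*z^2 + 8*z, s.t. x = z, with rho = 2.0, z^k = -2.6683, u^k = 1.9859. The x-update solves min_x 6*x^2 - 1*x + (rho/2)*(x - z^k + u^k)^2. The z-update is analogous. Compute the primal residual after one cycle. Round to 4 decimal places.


ADMM iteration with rho = 2.0, z^k = -2.6683, u^k = 1.9859
Step 1: x-update.
Minimize 6*x^2 - 1*x + (2.0/2)*(x + 2.6683 + 1.9859)^2
FOC: (2*6 + 2.0)*x = 1 + 2.0*(-2.6683 - 1.9859)
x^{k+1} = -0.5935
Step 2: z-update.
Minimize 8*z^2 + 8*z + (2.0/2)*(-0.5935 - z + 1.9859)^2
FOC: (2*8 + 2.0)*z = -8 + 2.0*(-0.5935 + 1.9859)
z^{k+1} = -0.2897
Step 3: u-update.
u^{k+1} = 1.9859 - 0.5935 + 0.2897 = 1.6822
Step 4: Primal residual = |-0.5935 + 0.2897| = 0.3037


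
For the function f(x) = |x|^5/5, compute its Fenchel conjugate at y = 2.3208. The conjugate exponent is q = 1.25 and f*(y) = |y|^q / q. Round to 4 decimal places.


The conjugate exponent q satisfies 1/p + 1/q = 1.
p = 5, so q = 5/(5 - 1) = 1.25
|y|^q = 2.3208^1.25 = 2.8645
f*(2.3208) = 2.8645 / 1.25 = 2.2916


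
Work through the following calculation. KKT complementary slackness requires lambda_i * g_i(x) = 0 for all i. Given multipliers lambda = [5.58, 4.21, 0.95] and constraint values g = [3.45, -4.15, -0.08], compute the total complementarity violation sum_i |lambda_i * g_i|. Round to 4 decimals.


KKT complementary slackness check:
lambda_1 * g_1 = 5.58 * 3.45 = 19.251
lambda_2 * g_2 = 4.21 * -4.15 = -17.4715
lambda_3 * g_3 = 0.95 * -0.08 = -0.076
Total violation = 19.251 + 17.4715 + 0.076 = 36.7985


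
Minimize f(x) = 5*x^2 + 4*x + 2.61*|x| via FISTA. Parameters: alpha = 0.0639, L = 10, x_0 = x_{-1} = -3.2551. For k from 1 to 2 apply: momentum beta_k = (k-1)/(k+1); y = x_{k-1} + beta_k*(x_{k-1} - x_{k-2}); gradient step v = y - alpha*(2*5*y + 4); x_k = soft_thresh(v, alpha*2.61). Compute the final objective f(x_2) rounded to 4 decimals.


FISTA on f(x) = 5*x^2 + 4*x + 2.61*|x|
L = 10, alpha = 0.0639
Iteration 1: beta = 0.0, y = -3.2551 + 0.0*(-3.2551 + 3.2551) = -3.2551
  grad(y) = -28.551, v = y - alpha*grad = -1.4307
  prox(v) = soft_thresh(-1.4307, 0.1668) = -1.2639
Iteration 2: beta = 0.3333, y = -1.2639 + 0.3333*(-1.2639 + 3.2551) = -0.6002
  grad(y) = -2.0018, v = y - alpha*grad = -0.4723
  prox(v) = soft_thresh(-0.4723, 0.1668) = -0.3055
f(x_2) = 5*(-0.3055)^2 + 4*(-0.3055) + 2.61*|-0.3055| = 0.042


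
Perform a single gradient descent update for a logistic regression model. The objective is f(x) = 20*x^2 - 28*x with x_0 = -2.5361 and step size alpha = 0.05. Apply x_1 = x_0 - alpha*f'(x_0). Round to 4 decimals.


We compute the gradient at x_0 and apply the update.
f'(x) = 40*x - 28
f'(-2.5361) = 40*-2.5361 - 28 = -129.444
x_1 = -2.5361 - 0.05*-129.444 = 3.9361


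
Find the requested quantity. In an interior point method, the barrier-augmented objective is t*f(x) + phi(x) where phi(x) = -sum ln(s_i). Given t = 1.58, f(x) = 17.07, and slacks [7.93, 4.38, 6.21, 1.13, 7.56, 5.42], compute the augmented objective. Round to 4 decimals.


Step 1: Compute log-barrier.
ln values: [2.0707, 1.477, 1.8262, 0.1222, 2.0229, 1.6901]
phi = -(2.0707 + 1.477 + 1.8262 + 0.1222 + 2.0229 + 1.6901) = -9.209
Step 2: Compute augmented objective.
t*f(x) = 1.58*17.07 = 26.9706
Total = 26.9706 - 9.209 = 17.7616


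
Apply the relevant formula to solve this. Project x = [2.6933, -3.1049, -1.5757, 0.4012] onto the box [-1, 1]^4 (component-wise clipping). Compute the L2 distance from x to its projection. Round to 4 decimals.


Project each component onto [-1, 1].
clip(2.6933) = 1.0, clip(-3.1049) = -1.0, clip(-1.5757) = -1.0, clip(0.4012) = 0.4012
Projection = [1.0, -1.0, -1.0, 0.4012]
Squared diffs: [2.8673, 4.4306, 0.3314, 0.0]
Distance = sqrt(7.6293) = 2.7621


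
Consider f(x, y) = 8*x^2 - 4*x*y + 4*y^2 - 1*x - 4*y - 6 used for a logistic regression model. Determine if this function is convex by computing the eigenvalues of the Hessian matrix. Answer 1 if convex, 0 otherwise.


The Hessian of f(x,y) = 8*x^2 - 4*x*y + 4*y^2 - 1*x - 4*y - 6 is:
H = [[16, -4], [-4, 8]]
Trace = 16 + 8 = 24
Determinant = 16*8 - (-4)^2 = 112
Discriminant = (24)^2 - 4*112 = 128.0
Eigenvalues: lambda_1 = 6.3431, lambda_2 = 17.6569
The function is convex.

1


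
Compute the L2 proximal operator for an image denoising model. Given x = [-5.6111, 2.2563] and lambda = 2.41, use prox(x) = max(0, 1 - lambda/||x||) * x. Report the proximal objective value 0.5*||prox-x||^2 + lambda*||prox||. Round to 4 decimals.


Step 1: Compute ||x||.
||x|| = 6.0478
Step 2: Compute scaling factor.
scale = max(0, 1 - 2.41/6.0478) = 0.6015
Step 3: prox(x) = [-3.3751, 1.3572]
||prox(x)|| = 3.6378
Step 4: Proximal objective.
0.5*||prox-x||^2 = 2.9041
lambda*||prox|| = 8.7671
Total = 11.671


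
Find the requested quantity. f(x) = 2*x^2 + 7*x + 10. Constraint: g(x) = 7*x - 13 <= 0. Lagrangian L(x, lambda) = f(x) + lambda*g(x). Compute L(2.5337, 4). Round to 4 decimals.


Step 1: Evaluate f(x).
f(2.5337) = 2*2.5337^2 + 7*2.5337 + 10 = 40.5752
Step 2: Evaluate g(x).
g(2.5337) = 7*2.5337 - 13 = 4.7359
Step 3: Compute Lagrangian.
L = 40.5752 + 4*4.7359 = 59.5188


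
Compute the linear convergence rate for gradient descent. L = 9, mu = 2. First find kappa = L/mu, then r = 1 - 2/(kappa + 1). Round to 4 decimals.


Step 1: Compute the condition number.
kappa = L/mu = 9/2 = 4.5
Step 2: Compute the convergence rate.
r = 1 - 2/(kappa + 1) = 1 - 2*mu/(L + mu) = (L - mu)/(L + mu) = 7/11 = 0.6364


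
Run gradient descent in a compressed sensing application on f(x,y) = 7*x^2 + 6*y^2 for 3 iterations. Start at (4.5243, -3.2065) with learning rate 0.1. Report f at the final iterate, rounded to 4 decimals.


Gradient descent on f(x,y) = 7*x^2 + 6*y^2.
Starting point: (4.5243, -3.2065), alpha = 0.1
Step 1: grad_x = 2*7*4.5243 = 63.3402, grad_y = 2*6*-3.2065 = -38.478
  x_1 = 4.5243 - 0.1*63.3402 = -1.8097
  y_1 = -3.2065 - 0.1*-38.478 = 0.6413
Step 2: grad_x = 2*7*-1.8097 = -25.3361, grad_y = 2*6*0.6413 = 7.6956
  x_2 = -1.8097 - 0.1*-25.3361 = 0.7239
  y_2 = 0.6413 - 0.1*7.6956 = -0.1283
Step 3: grad_x = 2*7*0.7239 = 10.1344, grad_y = 2*6*-0.1283 = -1.5391
  x_3 = 0.7239 - 0.1*10.1344 = -0.2896
  y_3 = -0.1283 - 0.1*-1.5391 = 0.0257
f(-0.2896, 0.0257) = 7*(-0.2896)^2 + 6*0.0257^2 = 0.5908


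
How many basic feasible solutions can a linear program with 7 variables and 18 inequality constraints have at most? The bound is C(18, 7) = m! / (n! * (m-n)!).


Each vertex corresponds to some choice of n active constraints out of m, so the number of vertices is at most C(m, n) = m! / (n!(m-n)!).
m = 18, n = 7
Numerator: 18 * 17 * 16 * 15 * 14 * 13 * 12
Denominator: 7! = 5040
C(18, 7) = 31824


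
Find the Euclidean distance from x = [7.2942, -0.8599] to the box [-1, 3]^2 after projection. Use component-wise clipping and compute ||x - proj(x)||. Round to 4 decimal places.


Project each component onto [-1, 3].
clip(7.2942) = 3.0, clip(-0.8599) = -0.8599
Projection = [3.0, -0.8599]
Squared diffs: [18.4402, 0.0]
Distance = sqrt(18.4402) = 4.2942


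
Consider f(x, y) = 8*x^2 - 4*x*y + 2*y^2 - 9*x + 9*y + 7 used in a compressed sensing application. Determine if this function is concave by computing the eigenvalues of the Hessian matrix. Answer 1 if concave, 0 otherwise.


The Hessian of f(x,y) = 8*x^2 - 4*x*y + 2*y^2 - 9*x + 9*y + 7 is:
H = [[16, -4], [-4, 4]]
Trace = 16 + 4 = 20
Determinant = 16*4 - (-4)^2 = 48
Discriminant = (20)^2 - 4*48 = 208.0
Eigenvalues: lambda_1 = 2.7889, lambda_2 = 17.2111
The function is not concave.

0


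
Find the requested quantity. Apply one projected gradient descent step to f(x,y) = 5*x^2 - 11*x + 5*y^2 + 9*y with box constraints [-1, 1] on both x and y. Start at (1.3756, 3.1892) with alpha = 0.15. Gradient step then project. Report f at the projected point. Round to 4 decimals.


Step 1: Compute gradient at (1.3756, 3.1892).
grad_x = 2*5*1.3756 - 11 = 2.756
grad_y = 2*5*3.1892 + 9 = 40.892
Step 2: Gradient step.
x_raw = 1.3756 - 0.15*2.756 = 0.9622
y_raw = 3.1892 - 0.15*40.892 = -2.9446
Step 3: Project onto [-1, 1].
x_proj = clip(0.9622) = 0.9622
y_proj = clip(-2.9446) = -1.0
Step 4: Evaluate f.
f(0.9622, -1.0) = -9.9551


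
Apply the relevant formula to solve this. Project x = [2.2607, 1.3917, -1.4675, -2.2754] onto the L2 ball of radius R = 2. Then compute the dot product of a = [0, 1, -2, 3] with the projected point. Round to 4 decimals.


Step 1: Compute ||x|| (intermediates to 6 decimals).
||x|| = sqrt(2.2607^2 + 1.3917^2 + (-1.4675)^2 + (-2.2754)^2) = 3.791912
Step 2: Project.
Since ||x|| > R, scale = R/||x|| = 2/3.791912 = 0.527438, proj(x) = scale * x
proj(x) = [1.192379, 0.734035, -0.774015, -1.200132]
Step 3: Dot product.
a^T * proj(x) = 0*1.192379 + 1*0.734035 - 2*(-0.774015) + 3*(-1.200132) = -1.3183


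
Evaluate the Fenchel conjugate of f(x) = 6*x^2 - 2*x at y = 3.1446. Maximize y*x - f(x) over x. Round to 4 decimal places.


f*(y) = sup_x {y*x - a*x^2 - b*x} = sup_x {(y-b)*x - a*x^2}
FOC: (y - b) - 2a*x = 0 => x* = (y - b)/(2a)
x* = (3.1446 + 2)/(2*6) = 0.4287
f*(3.1446) = (y-b)^2/(4a) = (3.1446 + 2)^2/(4*6)
= 26.4669/24 = 1.1028


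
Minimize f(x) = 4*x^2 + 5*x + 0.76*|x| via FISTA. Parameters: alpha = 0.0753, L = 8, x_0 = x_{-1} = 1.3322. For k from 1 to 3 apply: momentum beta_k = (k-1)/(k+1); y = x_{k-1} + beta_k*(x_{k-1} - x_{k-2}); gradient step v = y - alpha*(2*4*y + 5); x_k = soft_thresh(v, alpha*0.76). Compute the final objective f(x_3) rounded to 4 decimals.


FISTA on f(x) = 4*x^2 + 5*x + 0.76*|x|
L = 8, alpha = 0.0753
Iteration 1: beta = 0.0, y = 1.3322 + 0.0*(1.3322 - 1.3322) = 1.3322
  grad(y) = 15.6576, v = y - alpha*grad = 0.1532
  prox(v) = soft_thresh(0.1532, 0.0572) = 0.096
Iteration 2: beta = 0.3333, y = 0.096 + 0.3333*(0.096 - 1.3322) = -0.3161
  grad(y) = 2.471, v = y - alpha*grad = -0.5022
  prox(v) = soft_thresh(-0.5022, 0.0572) = -0.445
Iteration 3: beta = 0.5, y = -0.445 + 0.5*(-0.445 - 0.096) = -0.7154
  grad(y) = -0.7234, v = y - alpha*grad = -0.661
  prox(v) = soft_thresh(-0.661, 0.0572) = -0.6037
f(x_3) = 4*(-0.6037)^2 + 5*(-0.6037) + 0.76*|-0.6037| = -1.1019


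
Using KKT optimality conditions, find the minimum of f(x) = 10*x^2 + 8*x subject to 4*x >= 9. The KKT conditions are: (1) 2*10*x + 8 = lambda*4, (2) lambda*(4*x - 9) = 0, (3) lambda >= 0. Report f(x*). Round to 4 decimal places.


Step 1: Try lambda = 0 (constraint inactive).
x_unc = -8/(2*10) = -0.4
Check: 4*-0.4 = -1.6 < 9 -- violated!
Step 2: Constraint must be active: 4*x = 9
x* = 9/4 = 2.25
lambda = (2*10*2.25 + 8)/4 = 13.25
Step 3: Compute optimal value.
f(x*) = 10*2.25^2 + 8*2.25 = 68.625


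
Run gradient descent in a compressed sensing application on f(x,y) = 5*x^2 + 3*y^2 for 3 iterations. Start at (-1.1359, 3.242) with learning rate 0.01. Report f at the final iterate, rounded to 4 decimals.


Gradient descent on f(x,y) = 5*x^2 + 3*y^2.
Starting point: (-1.1359, 3.242), alpha = 0.01
Step 1: grad_x = 2*5*-1.1359 = -11.359, grad_y = 2*3*3.242 = 19.452
  x_1 = -1.1359 - 0.01*-11.359 = -1.0223
  y_1 = 3.242 - 0.01*19.452 = 3.0475
Step 2: grad_x = 2*5*-1.0223 = -10.2231, grad_y = 2*3*3.0475 = 18.2849
  x_2 = -1.0223 - 0.01*-10.2231 = -0.9201
  y_2 = 3.0475 - 0.01*18.2849 = 2.8646
Step 3: grad_x = 2*5*-0.9201 = -9.2008, grad_y = 2*3*2.8646 = 17.1878
  x_3 = -0.9201 - 0.01*-9.2008 = -0.8281
  y_3 = 2.8646 - 0.01*17.1878 = 2.6928
f(-0.8281, 2.6928) = 5*(-0.8281)^2 + 3*2.6928^2 = 25.1813


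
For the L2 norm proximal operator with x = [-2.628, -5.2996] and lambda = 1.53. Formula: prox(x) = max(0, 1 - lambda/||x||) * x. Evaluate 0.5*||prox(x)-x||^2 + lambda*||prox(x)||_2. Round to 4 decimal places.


Step 1: Compute ||x||.
||x|| = 5.9154
Step 2: Compute scaling factor.
scale = max(0, 1 - 1.53/5.9154) = 0.7414
Step 3: prox(x) = [-1.9483, -3.9289]
||prox(x)|| = 4.3854
Step 4: Proximal objective.
0.5*||prox-x||^2 = 1.1705
lambda*||prox|| = 6.7097
Total = 7.8801


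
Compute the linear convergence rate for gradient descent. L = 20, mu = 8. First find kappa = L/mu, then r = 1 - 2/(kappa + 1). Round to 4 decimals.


Step 1: Compute the condition number.
kappa = L/mu = 20/8 = 2.5
Step 2: Compute the convergence rate.
r = 1 - 2/(kappa + 1) = 1 - 2*mu/(L + mu) = (L - mu)/(L + mu) = 12/28 = 0.4286


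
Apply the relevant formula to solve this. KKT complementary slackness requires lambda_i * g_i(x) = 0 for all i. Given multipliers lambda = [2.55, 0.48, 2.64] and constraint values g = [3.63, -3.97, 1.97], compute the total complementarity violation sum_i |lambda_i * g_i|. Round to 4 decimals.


KKT complementary slackness check:
lambda_1 * g_1 = 2.55 * 3.63 = 9.2565
lambda_2 * g_2 = 0.48 * -3.97 = -1.9056
lambda_3 * g_3 = 2.64 * 1.97 = 5.2008
Total violation = 9.2565 + 1.9056 + 5.2008 = 16.3629


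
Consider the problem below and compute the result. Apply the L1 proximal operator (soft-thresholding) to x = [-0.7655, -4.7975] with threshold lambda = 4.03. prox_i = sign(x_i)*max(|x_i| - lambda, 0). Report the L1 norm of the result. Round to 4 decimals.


Soft-thresholding with lambda = 4.03:
prox(-0.7655) = sign(-0.7655)*max(|-0.7655| - 4.03, 0) = 0.0
prox(-4.7975) = sign(-4.7975)*max(|-4.7975| - 4.03, 0) = -0.7675
prox(x) = [0.0, -0.7675]
||prox(x)||_1 = 0.0 + 0.7675 = 0.7675


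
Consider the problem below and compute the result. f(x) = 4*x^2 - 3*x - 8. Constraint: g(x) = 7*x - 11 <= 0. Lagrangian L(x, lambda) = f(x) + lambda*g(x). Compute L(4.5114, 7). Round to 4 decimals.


Step 1: Evaluate f(x).
f(4.5114) = 4*4.5114^2 - 3*4.5114 - 8 = 59.8767
Step 2: Evaluate g(x).
g(4.5114) = 7*4.5114 - 11 = 20.5798
Step 3: Compute Lagrangian.
L = 59.8767 + 7*20.5798 = 203.9353


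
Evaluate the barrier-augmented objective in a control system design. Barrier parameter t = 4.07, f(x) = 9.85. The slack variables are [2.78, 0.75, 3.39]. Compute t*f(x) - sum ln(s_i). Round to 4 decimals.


Step 1: Compute log-barrier.
ln values: [1.0225, -0.2877, 1.2208]
phi = -(1.0225 - 0.2877 + 1.2208) = -1.9556
Step 2: Compute augmented objective.
t*f(x) = 4.07*9.85 = 40.0895
Total = 40.0895 - 1.9556 = 38.1339


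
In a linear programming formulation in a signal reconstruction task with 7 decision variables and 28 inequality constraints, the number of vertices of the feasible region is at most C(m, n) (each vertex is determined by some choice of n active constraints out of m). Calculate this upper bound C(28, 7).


Each vertex corresponds to some choice of n active constraints out of m, so the number of vertices is at most C(m, n) = m! / (n!(m-n)!).
m = 28, n = 7
Numerator: 28 * 27 * 26 * 25 * 24 * 23 * 22
Denominator: 7! = 5040
C(28, 7) = 1184040


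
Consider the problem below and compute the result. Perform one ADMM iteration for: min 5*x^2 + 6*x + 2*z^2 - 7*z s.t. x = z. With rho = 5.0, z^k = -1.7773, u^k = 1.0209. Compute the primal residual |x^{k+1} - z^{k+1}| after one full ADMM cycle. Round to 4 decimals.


ADMM iteration with rho = 5.0, z^k = -1.7773, u^k = 1.0209
Step 1: x-update.
Minimize 5*x^2 + 6*x + (5.0/2)*(x + 1.7773 + 1.0209)^2
FOC: (2*5 + 5.0)*x = -6 + 5.0*(-1.7773 - 1.0209)
x^{k+1} = -1.3327
Step 2: z-update.
Minimize 2*z^2 - 7*z + (5.0/2)*(-1.3327 - z + 1.0209)^2
FOC: (2*2 + 5.0)*z = 7 + 5.0*(-1.3327 + 1.0209)
z^{k+1} = 0.6045
Step 3: u-update.
u^{k+1} = 1.0209 - 1.3327 - 0.6045 = -0.9164
Step 4: Primal residual = |-1.3327 - 0.6045| = 1.9373


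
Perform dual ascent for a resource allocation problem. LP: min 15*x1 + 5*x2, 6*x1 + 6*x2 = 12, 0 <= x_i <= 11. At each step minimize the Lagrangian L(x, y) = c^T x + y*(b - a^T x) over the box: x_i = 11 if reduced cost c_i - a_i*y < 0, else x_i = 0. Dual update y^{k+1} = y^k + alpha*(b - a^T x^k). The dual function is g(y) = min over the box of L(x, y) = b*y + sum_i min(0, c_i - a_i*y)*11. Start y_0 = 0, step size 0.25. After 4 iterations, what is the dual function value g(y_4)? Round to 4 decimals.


Dual ascent for LP: min 15*x1 + 5*x2, 6*x1 + 6*x2 = 12, 0 <= x_i <= 11
Step 1: y^k = 0.0, reduced costs: (15.0, 5.0)
  x^k = (0.0, 0.0), subgradient = b - a^T x = 12.0
  y^{k+1} = 0.0 + 0.25*12.0 = 3.0
Step 2: y^k = 3.0, reduced costs: (-3.0, -13.0)
  x^k = (11.0, 11.0), subgradient = b - a^T x = -120.0
  y^{k+1} = 3.0 + 0.25*-120.0 = -27.0
Step 3: y^k = -27.0, reduced costs: (177.0, 167.0)
  x^k = (0.0, 0.0), subgradient = b - a^T x = 12.0
  y^{k+1} = -27.0 + 0.25*12.0 = -24.0
Step 4: y^k = -24.0, reduced costs: (159.0, 149.0)
  x^k = (0.0, 0.0), subgradient = b - a^T x = 12.0
  y^{k+1} = -24.0 + 0.25*12.0 = -21.0
Dual objective at y_4 = -21.0: reduced costs (141.0, 131.0), box minimizer x = (0.0, 0.0)
g(y_4) = b*y + (c1 - a1*y)*x1 + (c2 - a2*y)*x2 = 12*(-21.0) + 141.0*0.0 + 131.0*0.0 = -252.0 + 0.0 + 0.0 = -252.0


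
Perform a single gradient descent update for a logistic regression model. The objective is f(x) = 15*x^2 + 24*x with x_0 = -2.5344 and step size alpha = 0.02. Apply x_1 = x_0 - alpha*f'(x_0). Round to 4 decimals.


We compute the gradient at x_0 and apply the update.
f'(x) = 30*x + 24
f'(-2.5344) = 30*-2.5344 + 24 = -52.032
x_1 = -2.5344 - 0.02*-52.032 = -1.4938


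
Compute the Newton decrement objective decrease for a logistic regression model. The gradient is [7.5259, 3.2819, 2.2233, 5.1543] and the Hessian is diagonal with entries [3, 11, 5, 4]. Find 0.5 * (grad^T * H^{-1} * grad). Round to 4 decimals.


Step 1: H is diagonal, so H^(-1) * g = [2.5086, 0.2984, 0.4447, 1.2886].
Step 2: g^T H^(-1) g = sum_i g_i^2 / H_ii
  = (7.5259)^2/3 + (3.2819)^2/11 + (2.2233)^2/5 + (5.1543)^2/4
  = 18.8797 + 0.9792 + 0.9886 + 6.6417 = 27.4892
Step 3: Objective decrease = 0.5 * g^T H^(-1) g = 13.7446
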